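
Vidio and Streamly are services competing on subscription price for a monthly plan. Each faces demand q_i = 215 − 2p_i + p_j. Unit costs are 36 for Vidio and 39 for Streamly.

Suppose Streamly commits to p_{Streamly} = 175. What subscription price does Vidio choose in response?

115.5

Vidio's profit: π = (p_{Vidio} − 36)(215 − 2p_{Vidio} + p_{Streamly}).
∂π/∂p_{Vidio} = 287 − 4p_{Vidio} + p_{Streamly} = 0 ⇒ p_{Vidio} = 71.75 + 0.25p_{Streamly}.
At p_{Streamly} = 175: p_{Vidio} = 71.75 + 0.25·175 = 115.5.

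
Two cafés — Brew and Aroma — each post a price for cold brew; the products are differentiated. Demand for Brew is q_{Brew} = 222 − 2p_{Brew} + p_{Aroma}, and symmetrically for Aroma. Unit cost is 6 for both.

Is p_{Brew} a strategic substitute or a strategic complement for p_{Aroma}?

strategic complements

Brew's profit: π = (p_{Brew} − 6)(222 − 2p_{Brew} + p_{Aroma}).
∂π/∂p_{Brew} = 234 − 4p_{Brew} + p_{Aroma} = 0 ⇒ p_{Brew} = 58.5 + 0.25p_{Aroma}.
The best-response slope dp_{Brew}/dp_{Aroma} = 0.25 > 0: the reaction function is upward-sloping, so the choices are strategic complements.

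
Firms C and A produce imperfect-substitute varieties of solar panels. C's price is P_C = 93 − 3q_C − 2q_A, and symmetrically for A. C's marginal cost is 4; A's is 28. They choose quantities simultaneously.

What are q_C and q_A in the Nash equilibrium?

Firm C's profit: π = q_C(93 − 3q_C − 2q_A) − 4q_C.
∂π/∂q_C = 89 − 6q_C − 2q_A = 0 ⇒ q_C = 89/6 − (1/3)q_A.
Similarly q_A = 65/6 − (1/3)q_C.
Solving the two reaction functions simultaneously: (1 − (−1/3)(−1/3))q_C = 89/6 − (1/3)·(65/6), so (8/9)q_C = 101/9 and q_C = 12.625.
Then q_A = 65/6 − (1/3)·12.625 = 6.625.

12.625, 6.625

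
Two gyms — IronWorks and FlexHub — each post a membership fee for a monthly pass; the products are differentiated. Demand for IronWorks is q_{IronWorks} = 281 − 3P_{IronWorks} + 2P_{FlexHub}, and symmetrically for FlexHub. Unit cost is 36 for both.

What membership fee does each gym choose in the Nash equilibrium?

97.25

IronWorks's profit: π = (P_{IronWorks} − 36)(281 − 3P_{IronWorks} + 2P_{FlexHub}).
∂π/∂P_{IronWorks} = 389 − 6P_{IronWorks} + 2P_{FlexHub} = 0 ⇒ P_{IronWorks} = 389/6 + (1/3)P_{FlexHub}.
Setting P_{IronWorks} = P_{FlexHub} in the reaction function: P_{IronWorks} = 389/6 + (1/3)P_{IronWorks}, so P_{IronWorks} = (389/6) / (2/3) = 97.25.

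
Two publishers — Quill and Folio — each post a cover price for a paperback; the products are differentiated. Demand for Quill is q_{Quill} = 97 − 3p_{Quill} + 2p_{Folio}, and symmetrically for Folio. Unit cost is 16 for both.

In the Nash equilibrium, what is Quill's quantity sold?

Quill's profit: π = (p_{Quill} − 16)(97 − 3p_{Quill} + 2p_{Folio}).
∂π/∂p_{Quill} = 145 − 6p_{Quill} + 2p_{Folio} = 0 ⇒ p_{Quill} = 145/6 + (1/3)p_{Folio}.
By symmetry p_{Folio} = p_{Quill}; substituting into the reaction function, (2/3)p_{Quill} = 145/6 and p_{Quill} = 36.25.
q_{Quill} = 97 − 3·36.25 + 2·36.25 = 60.75.

60.75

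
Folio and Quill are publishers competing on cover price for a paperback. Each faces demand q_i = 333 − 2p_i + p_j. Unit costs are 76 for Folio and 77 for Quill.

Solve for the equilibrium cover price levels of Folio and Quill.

Folio's profit: π = (p_{Folio} − 76)(333 − 2p_{Folio} + p_{Quill}).
∂π/∂p_{Folio} = 485 − 4p_{Folio} + p_{Quill} = 0 ⇒ p_{Folio} = 121.25 + 0.25p_{Quill}.
Similarly p_{Quill} = 121.75 + 0.25p_{Folio}.
Solving the two reaction functions simultaneously: (1 − (0.25)(0.25))p_{Folio} = 121.25 + 0.25·121.75, so 0.9375p_{Folio} = 151.6875 and p_{Folio} = 161.8.
Then p_{Quill} = 121.75 + 0.25·161.8 = 162.2.

161.8, 162.2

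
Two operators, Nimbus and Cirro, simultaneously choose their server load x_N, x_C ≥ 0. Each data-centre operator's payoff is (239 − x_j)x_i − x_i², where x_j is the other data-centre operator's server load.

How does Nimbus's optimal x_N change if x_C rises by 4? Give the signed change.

-2

Nimbus's payoff is (239 − x_C)x_N − x_N².
∂π/∂x_N = 239 − x_C − 2x_N = 0, so x_N = 119.5 − 0.5x_C.
The reaction-function slope is −0.5, so a 4-unit rise in x_C moves x_N by −0.5 × 4 = −2. Nimbus's best response falls — the actions are strategic substitutes.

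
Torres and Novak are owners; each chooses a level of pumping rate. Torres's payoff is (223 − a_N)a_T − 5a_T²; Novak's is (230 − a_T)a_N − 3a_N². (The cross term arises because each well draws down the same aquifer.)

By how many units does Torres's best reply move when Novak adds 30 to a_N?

-3

Expanding Torres's payoff: 223a_T − a_Na_T − 5a_T².
∂π/∂a_T = 223 − a_N − 10a_T = 0, so a_T = 22.3 − 0.1a_N.
The reaction-function slope is −0.1, so a 30-unit rise in a_N moves a_T by −0.1 × 30 = −3. Torres's best response falls — the actions are strategic substitutes.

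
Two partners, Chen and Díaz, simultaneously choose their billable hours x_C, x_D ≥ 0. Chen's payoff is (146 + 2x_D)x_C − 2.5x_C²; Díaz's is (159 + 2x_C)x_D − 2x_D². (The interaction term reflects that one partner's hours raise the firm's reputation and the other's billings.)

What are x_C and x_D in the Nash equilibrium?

Expanding Chen's payoff: 146x_C + 2x_Dx_C − 2.5x_C².
∂π/∂x_C = 146 + 2x_D − 5x_C = 0, so x_C = 29.2 + 0.4x_D.
Likewise for Díaz: x_D = 39.75 + 0.5x_C.
Plugging x_D into Chen's best response: x_C = 29.2 + 0.4(39.75 + 0.5x_C) ⇒ 0.8x_C = 45.1, so x_C = 56.375.
Then x_D = 39.75 + 0.5·56.375 = 67.9375.

56.375, 67.9375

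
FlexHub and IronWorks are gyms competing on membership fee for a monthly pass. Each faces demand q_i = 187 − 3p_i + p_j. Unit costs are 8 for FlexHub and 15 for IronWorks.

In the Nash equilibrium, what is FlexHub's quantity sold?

FlexHub's profit: π = (p_{FlexHub} − 8)(187 − 3p_{FlexHub} + p_{IronWorks}).
∂π/∂p_{FlexHub} = 211 − 6p_{FlexHub} + p_{IronWorks} = 0 ⇒ p_{FlexHub} = 211/6 + (1/6)p_{IronWorks}.
Similarly p_{IronWorks} = 116/3 + (1/6)p_{FlexHub}.
Plugging p_{IronWorks} into FlexHub's best response: p_{FlexHub} = 211/6 + (1/6)(116/3 + (1/6)p_{FlexHub}) ⇒ (35/36)p_{FlexHub} = 749/18, so p_{FlexHub} = 42.8.
Then p_{IronWorks} = 116/3 + (1/6)·42.8 = 45.8.
q_{FlexHub} = 187 − 3·42.8 + 45.8 = 104.4.

104.4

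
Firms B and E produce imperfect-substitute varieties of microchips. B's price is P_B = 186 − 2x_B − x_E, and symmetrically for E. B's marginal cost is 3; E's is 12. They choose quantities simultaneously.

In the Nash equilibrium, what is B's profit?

2767.68

Firm B's profit: π = x_B(186 − 2x_B − x_E) − 3x_B.
∂π/∂x_B = 183 − 4x_B − x_E = 0 ⇒ x_B = 45.75 − 0.25x_E.
Similarly x_E = 43.5 − 0.25x_B.
Substituting the second reaction function into the first: x_B = 45.75 − 0.25(43.5 − 0.25x_B), which gives 0.9375x_B = 34.875 ⇒ x_B = 37.2.
Then x_E = 43.5 − 0.25·37.2 = 34.2.
P_B = 186 − 2·37.2 − 34.2 = 77.4.
Profit = (77.4 − 3)·37.2 = 2767.68.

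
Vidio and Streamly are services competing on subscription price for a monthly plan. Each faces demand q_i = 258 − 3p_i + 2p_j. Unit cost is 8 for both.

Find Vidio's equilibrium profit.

11718.75

Vidio's profit: π = (p_{Vidio} − 8)(258 − 3p_{Vidio} + 2p_{Streamly}).
∂π/∂p_{Vidio} = 282 − 6p_{Vidio} + 2p_{Streamly} = 0 ⇒ p_{Vidio} = 47 + (1/3)p_{Streamly}.
By symmetry p_{Streamly} = p_{Vidio}; substituting into the reaction function, (2/3)p_{Vidio} = 47 and p_{Vidio} = 70.5.
q_{Vidio} = 258 − 3·70.5 + 2·70.5 = 187.5.
Profit = (70.5 − 8)·187.5 = 11718.75.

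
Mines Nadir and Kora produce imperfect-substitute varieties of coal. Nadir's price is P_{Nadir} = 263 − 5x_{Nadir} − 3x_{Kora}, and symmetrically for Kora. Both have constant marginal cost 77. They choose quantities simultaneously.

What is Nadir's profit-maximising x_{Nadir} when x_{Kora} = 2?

Mine Nadir's profit: π = x_{Nadir}(263 − 5x_{Nadir} − 3x_{Kora}) − 77x_{Nadir}.
∂π/∂x_{Nadir} = 186 − 10x_{Nadir} − 3x_{Kora} = 0 ⇒ x_{Nadir} = 18.6 − 0.3x_{Kora}.
At x_{Kora} = 2: x_{Nadir} = 18.6 − 0.3·2 = 18.

18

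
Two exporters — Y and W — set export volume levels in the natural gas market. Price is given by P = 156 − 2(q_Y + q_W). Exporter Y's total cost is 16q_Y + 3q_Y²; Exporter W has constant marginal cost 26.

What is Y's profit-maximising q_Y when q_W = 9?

12.2

Exporter Y's profit: π = q_Y(156 − 2(q_Y + q_W)) − 16q_Y − 3q_Y².
∂π/∂q_Y = 140 − 10q_Y − 2q_W = 0, so q_Y = 14 − 0.2q_W.
At q_W = 9: q_Y = 14 − 0.2·9 = 12.2.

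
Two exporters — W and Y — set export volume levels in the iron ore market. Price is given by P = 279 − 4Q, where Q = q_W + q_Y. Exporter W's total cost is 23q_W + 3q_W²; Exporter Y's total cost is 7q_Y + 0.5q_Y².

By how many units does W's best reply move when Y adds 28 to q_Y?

-8

Exporter W's profit: π = q_W(279 − 4(q_W + q_Y)) − 23q_W − 3q_W².
∂π/∂q_W = 256 − 14q_W − 4q_Y = 0, so q_W = 128/7 − (2/7)q_Y.
The reaction-function slope is −2/7, so a 28-unit rise in q_Y moves q_W by −2/7 × 28 = −8. W's best response falls — the actions are strategic substitutes.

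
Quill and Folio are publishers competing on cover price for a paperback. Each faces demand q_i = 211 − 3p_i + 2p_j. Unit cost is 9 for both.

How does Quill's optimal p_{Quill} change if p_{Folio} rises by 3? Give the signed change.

1

Quill's profit: π = (p_{Quill} − 9)(211 − 3p_{Quill} + 2p_{Folio}).
∂π/∂p_{Quill} = 238 − 6p_{Quill} + 2p_{Folio} = 0 ⇒ p_{Quill} = 119/3 + (1/3)p_{Folio}.
The reaction-function slope is 1/3, so a 3-unit rise in p_{Folio} moves p_{Quill} by 1/3 × 3 = 1. Quill's best response rises — the actions are strategic complements.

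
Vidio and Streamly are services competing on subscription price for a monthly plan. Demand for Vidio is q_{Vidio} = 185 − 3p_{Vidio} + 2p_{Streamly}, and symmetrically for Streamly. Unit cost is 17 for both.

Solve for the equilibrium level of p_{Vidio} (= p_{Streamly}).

Vidio's profit: π = (p_{Vidio} − 17)(185 − 3p_{Vidio} + 2p_{Streamly}).
∂π/∂p_{Vidio} = 236 − 6p_{Vidio} + 2p_{Streamly} = 0 ⇒ p_{Vidio} = 118/3 + (1/3)p_{Streamly}.
By symmetry p_{Streamly} = p_{Vidio}; substituting into the reaction function, (2/3)p_{Vidio} = 118/3 and p_{Vidio} = 59.

59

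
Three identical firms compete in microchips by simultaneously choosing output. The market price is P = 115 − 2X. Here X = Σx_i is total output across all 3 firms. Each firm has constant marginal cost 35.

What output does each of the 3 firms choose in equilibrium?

10

A representative firm's profit is π_i = x_i(115 − 2X) − 35x_i, with X = x_i + Σ_{j≠i} x_j.
First-order condition: 80 − 4x_i − 2Σ_{j≠i} x_j = 0.
In a symmetric equilibrium every firm chooses the same x, so Σ_{j≠i} x_j = 2x. The condition becomes 80 − 8x = 0, giving x = 80/8 = 10.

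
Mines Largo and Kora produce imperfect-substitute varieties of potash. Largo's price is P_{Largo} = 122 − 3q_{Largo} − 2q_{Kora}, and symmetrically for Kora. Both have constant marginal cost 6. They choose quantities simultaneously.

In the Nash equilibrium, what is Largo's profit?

630.75

Mine Largo's profit: π = q_{Largo}(122 − 3q_{Largo} − 2q_{Kora}) − 6q_{Largo}.
∂π/∂q_{Largo} = 116 − 6q_{Largo} − 2q_{Kora} = 0 ⇒ q_{Largo} = 58/3 − (1/3)q_{Kora}.
Setting q_{Largo} = q_{Kora} in the reaction function: q_{Largo} = 58/3 − (1/3)q_{Largo}, so q_{Largo} = (58/3) / (4/3) = 14.5.
P_{Largo} = 122 − 3·14.5 − 2·14.5 = 49.5.
Profit = (49.5 − 6)·14.5 = 630.75.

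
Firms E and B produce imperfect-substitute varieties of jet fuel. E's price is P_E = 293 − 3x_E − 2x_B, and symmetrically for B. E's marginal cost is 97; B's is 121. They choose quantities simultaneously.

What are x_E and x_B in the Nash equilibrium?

26, 20

Firm E's profit: π = x_E(293 − 3x_E − 2x_B) − 97x_E.
∂π/∂x_E = 196 − 6x_E − 2x_B = 0 ⇒ x_E = 98/3 − (1/3)x_B.
Similarly x_B = 86/3 − (1/3)x_E.
Solving the two reaction functions simultaneously: (1 − (−1/3)(−1/3))x_E = 98/3 − (1/3)·(86/3), so (8/9)x_E = 208/9 and x_E = 26.
Then x_B = 86/3 − (1/3)·26 = 20.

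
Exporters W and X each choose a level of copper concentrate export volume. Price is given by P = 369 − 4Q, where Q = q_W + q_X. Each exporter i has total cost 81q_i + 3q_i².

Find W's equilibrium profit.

1792

Exporter W's profit: π = q_W(369 − 4(q_W + q_X)) − 81q_W − 3q_W².
∂π/∂q_W = 288 − 14q_W − 4q_X = 0, so q_W = 144/7 − (2/7)q_X.
Setting q_W = q_X in the reaction function: q_W = 144/7 − (2/7)q_W, so q_W = (144/7) / (9/7) = 16.
Price P = 369 − 4·32 = 241.
W's profit: (241 − 81)·16 − 3(16)² = 1792.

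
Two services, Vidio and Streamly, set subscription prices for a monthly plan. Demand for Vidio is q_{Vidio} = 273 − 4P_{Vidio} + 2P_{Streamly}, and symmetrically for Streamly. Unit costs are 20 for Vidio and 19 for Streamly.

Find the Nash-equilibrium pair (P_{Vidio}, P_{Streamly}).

58.7, 58.3

Vidio's profit: π = (P_{Vidio} − 20)(273 − 4P_{Vidio} + 2P_{Streamly}).
∂π/∂P_{Vidio} = 353 − 8P_{Vidio} + 2P_{Streamly} = 0 ⇒ P_{Vidio} = 44.125 + 0.25P_{Streamly}.
Similarly P_{Streamly} = 43.625 + 0.25P_{Vidio}.
Solving the two reaction functions simultaneously: (1 − (0.25)(0.25))P_{Vidio} = 44.125 + 0.25·43.625, so 0.9375P_{Vidio} = 1761/32 and P_{Vidio} = 58.7.
Then P_{Streamly} = 43.625 + 0.25·58.7 = 58.3.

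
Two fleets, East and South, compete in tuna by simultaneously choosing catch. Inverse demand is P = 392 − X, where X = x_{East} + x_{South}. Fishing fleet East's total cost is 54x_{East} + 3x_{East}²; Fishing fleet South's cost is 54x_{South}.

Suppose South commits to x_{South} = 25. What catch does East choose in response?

Fishing fleet East's profit: π = x_{East}(392 − (x_{East} + x_{South})) − 54x_{East} − 3x_{East}².
∂π/∂x_{East} = 338 − 8x_{East} − x_{South} = 0, so x_{East} = 42.25 − 0.125x_{South}.
At x_{South} = 25: x_{East} = 42.25 − 0.125·25 = 39.125.

39.125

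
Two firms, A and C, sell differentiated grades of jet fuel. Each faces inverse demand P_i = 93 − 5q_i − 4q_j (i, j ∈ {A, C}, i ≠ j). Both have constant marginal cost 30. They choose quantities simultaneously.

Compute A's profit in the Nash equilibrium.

Firm A's profit: π = q_A(93 − 5q_A − 4q_C) − 30q_A.
∂π/∂q_A = 63 − 10q_A − 4q_C = 0 ⇒ q_A = 6.3 − 0.4q_C.
The game is symmetric, so in equilibrium q_C = q_A: the reaction function gives 1.4q_A = 6.3, hence q_A = 4.5.
P_A = 93 − 5·4.5 − 4·4.5 = 52.5.
Profit = (52.5 − 30)·4.5 = 101.25.

101.25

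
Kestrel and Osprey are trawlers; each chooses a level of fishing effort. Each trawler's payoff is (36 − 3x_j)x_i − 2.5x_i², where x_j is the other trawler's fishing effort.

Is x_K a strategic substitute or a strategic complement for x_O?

Kestrel's payoff is (36 − 3x_O)x_K − 2.5x_K².
∂π/∂x_K = 36 − 3x_O − 5x_K = 0, so x_K = 7.2 − 0.6x_O.
The best-response slope dx_K/dx_O = −0.6 < 0: the reaction function is downward-sloping, so the choices are strategic substitutes.

strategic substitutes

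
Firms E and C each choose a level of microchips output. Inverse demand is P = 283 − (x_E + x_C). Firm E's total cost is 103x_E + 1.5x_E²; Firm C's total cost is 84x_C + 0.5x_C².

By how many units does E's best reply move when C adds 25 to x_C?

Firm E's profit: π = x_E(283 − (x_E + x_C)) − 103x_E − 1.5x_E².
∂π/∂x_E = 180 − 5x_E − x_C = 0, so x_E = 36 − 0.2x_C.
The reaction-function slope is −0.2, so a 25-unit rise in x_C moves x_E by −0.2 × 25 = −5. E's best response falls — the actions are strategic substitutes.

-5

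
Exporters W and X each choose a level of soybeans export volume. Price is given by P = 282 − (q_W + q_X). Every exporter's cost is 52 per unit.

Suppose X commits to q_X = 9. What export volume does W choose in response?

Exporter W's profit: π = q_W(282 − (q_W + q_X)) − 52q_W.
∂π/∂q_W = 230 − 2q_W − q_X = 0, so q_W = 115 − 0.5q_X.
At q_X = 9: q_W = 115 − 0.5·9 = 110.5.

110.5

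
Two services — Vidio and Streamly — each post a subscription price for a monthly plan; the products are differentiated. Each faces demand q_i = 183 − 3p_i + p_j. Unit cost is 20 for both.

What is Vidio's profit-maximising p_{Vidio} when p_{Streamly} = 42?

Vidio's profit: π = (p_{Vidio} − 20)(183 − 3p_{Vidio} + p_{Streamly}).
∂π/∂p_{Vidio} = 243 − 6p_{Vidio} + p_{Streamly} = 0 ⇒ p_{Vidio} = 40.5 + (1/6)p_{Streamly}.
At p_{Streamly} = 42: p_{Vidio} = 40.5 + (1/6)·42 = 47.5.

47.5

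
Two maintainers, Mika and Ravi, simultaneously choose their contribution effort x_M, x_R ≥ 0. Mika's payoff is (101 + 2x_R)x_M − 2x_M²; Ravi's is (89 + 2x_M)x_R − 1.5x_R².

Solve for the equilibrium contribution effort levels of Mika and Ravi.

Expanding Mika's payoff: 101x_M + 2x_Rx_M − 2x_M².
∂π/∂x_M = 101 + 2x_R − 4x_M = 0, so x_M = 25.25 + 0.5x_R.
Likewise for Ravi: x_R = 89/3 + (2/3)x_M.
Solving the two reaction functions simultaneously: (1 − (0.5)(2/3))x_M = 25.25 + 0.5·(89/3), so (2/3)x_M = 481/12 and x_M = 60.125.
Then x_R = 89/3 + (2/3)·60.125 = 69.75.

60.125, 69.75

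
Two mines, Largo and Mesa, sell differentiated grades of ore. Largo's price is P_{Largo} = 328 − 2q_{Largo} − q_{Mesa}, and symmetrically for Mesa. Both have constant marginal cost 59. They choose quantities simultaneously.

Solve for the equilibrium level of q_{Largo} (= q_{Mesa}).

Mine Largo's profit: π = q_{Largo}(328 − 2q_{Largo} − q_{Mesa}) − 59q_{Largo}.
∂π/∂q_{Largo} = 269 − 4q_{Largo} − q_{Mesa} = 0 ⇒ q_{Largo} = 67.25 − 0.25q_{Mesa}.
Setting q_{Largo} = q_{Mesa} in the reaction function: q_{Largo} = 67.25 − 0.25q_{Largo}, so q_{Largo} = 67.25 / 1.25 = 53.8.

53.8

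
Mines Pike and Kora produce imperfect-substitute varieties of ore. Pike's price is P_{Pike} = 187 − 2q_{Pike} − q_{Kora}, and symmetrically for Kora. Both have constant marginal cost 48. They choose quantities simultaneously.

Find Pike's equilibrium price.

Mine Pike's profit: π = q_{Pike}(187 − 2q_{Pike} − q_{Kora}) − 48q_{Pike}.
∂π/∂q_{Pike} = 139 − 4q_{Pike} − q_{Kora} = 0 ⇒ q_{Pike} = 34.75 − 0.25q_{Kora}.
By symmetry q_{Kora} = q_{Pike}; substituting into the reaction function, 1.25q_{Pike} = 34.75 and q_{Pike} = 27.8.
P_{Pike} = 187 − 2·27.8 − 27.8 = 103.6.

103.6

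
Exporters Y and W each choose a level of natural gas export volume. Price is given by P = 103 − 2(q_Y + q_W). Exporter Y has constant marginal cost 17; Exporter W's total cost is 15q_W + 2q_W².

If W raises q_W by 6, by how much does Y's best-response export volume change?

Exporter Y's profit: π = q_Y(103 − 2(q_Y + q_W)) − 17q_Y.
∂π/∂q_Y = 86 − 4q_Y − 2q_W = 0, so q_Y = 21.5 − 0.5q_W.
The reaction-function slope is −0.5, so a 6-unit rise in q_W moves q_Y by −0.5 × 6 = −3. Y's best response falls — the actions are strategic substitutes.

-3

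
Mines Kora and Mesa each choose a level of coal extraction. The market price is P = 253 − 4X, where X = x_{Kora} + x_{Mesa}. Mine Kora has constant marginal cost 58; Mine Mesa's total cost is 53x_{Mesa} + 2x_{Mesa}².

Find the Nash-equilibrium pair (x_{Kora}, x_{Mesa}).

Mine Kora's profit: π = x_{Kora}(253 − 4(x_{Kora} + x_{Mesa})) − 58x_{Kora}.
∂π/∂x_{Kora} = 195 − 8x_{Kora} − 4x_{Mesa} = 0, so x_{Kora} = 24.375 − 0.5x_{Mesa}.
For Mesa: ∂π/∂x_{Mesa} = 200 − 12x_{Mesa} − 4x_{Kora} = 0 ⇒ x_{Mesa} = 50/3 − (1/3)x_{Kora}.
Plugging x_{Mesa} into Kora's best response: x_{Kora} = 24.375 − 0.5(50/3 − (1/3)x_{Kora}) ⇒ (5/6)x_{Kora} = 385/24, so x_{Kora} = 19.25.
Then x_{Mesa} = 50/3 − (1/3)·19.25 = 10.25.

19.25, 10.25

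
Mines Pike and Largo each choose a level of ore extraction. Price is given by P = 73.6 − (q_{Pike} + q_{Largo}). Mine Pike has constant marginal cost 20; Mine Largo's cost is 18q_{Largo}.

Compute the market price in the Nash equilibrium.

37.2

Mine Pike's profit: π = q_{Pike}(73.6 − (q_{Pike} + q_{Largo})) − 20q_{Pike}.
∂π/∂q_{Pike} = 53.6 − 2q_{Pike} − q_{Largo} = 0, so q_{Pike} = 26.8 − 0.5q_{Largo}.
By the same steps for Largo: q_{Largo} = 27.8 − 0.5q_{Pike}.
Substituting the second reaction function into the first: q_{Pike} = 26.8 − 0.5(27.8 − 0.5q_{Pike}), which gives 0.75q_{Pike} = 12.9 ⇒ q_{Pike} = 17.2.
Then q_{Largo} = 27.8 − 0.5·17.2 = 19.2.
Equilibrium price: P = 73.6 − 36.4 = 37.2.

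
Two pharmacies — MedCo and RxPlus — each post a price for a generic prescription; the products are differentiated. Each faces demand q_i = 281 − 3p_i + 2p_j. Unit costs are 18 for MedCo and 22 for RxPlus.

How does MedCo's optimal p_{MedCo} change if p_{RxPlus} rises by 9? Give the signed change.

3

MedCo's profit: π = (p_{MedCo} − 18)(281 − 3p_{MedCo} + 2p_{RxPlus}).
∂π/∂p_{MedCo} = 335 − 6p_{MedCo} + 2p_{RxPlus} = 0 ⇒ p_{MedCo} = 335/6 + (1/3)p_{RxPlus}.
The reaction-function slope is 1/3, so a 9-unit rise in p_{RxPlus} moves p_{MedCo} by 1/3 × 9 = 3. MedCo's best response rises — the actions are strategic complements.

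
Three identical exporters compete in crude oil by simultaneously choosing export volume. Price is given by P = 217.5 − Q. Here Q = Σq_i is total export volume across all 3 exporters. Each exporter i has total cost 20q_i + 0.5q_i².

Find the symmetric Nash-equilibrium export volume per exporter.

39.5

A representative exporter's profit is π_i = q_i(217.5 − Q) − 20q_i − 0.5q_i², with Q = q_i + Σ_{j≠i} q_j.
First-order condition: 197.5 − 3q_i − Σ_{j≠i} q_j = 0.
Imposing symmetry (q_j = q for all j) turns Σ_{j≠i} q_j into 2q, so 197.5 = 5q and q = 39.5.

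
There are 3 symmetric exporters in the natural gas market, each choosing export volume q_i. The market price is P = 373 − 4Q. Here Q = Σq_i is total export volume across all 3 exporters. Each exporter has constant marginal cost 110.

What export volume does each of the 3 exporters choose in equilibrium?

16.4375

A representative exporter's profit is π_i = q_i(373 − 4Q) − 110q_i, with Q = q_i + Σ_{j≠i} q_j.
First-order condition: 263 − 8q_i − 4Σ_{j≠i} q_j = 0.
In a symmetric equilibrium every exporter chooses the same q, so Σ_{j≠i} q_j = 2q. The condition becomes 263 − 16q = 0, giving q = 263/16 = 16.4375.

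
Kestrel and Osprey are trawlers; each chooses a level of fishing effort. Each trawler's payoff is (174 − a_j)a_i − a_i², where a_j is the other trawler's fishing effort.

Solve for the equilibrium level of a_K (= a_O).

Kestrel's payoff is (174 − a_O)a_K − a_K².
∂π/∂a_K = 174 − a_O − 2a_K = 0, so a_K = 87 − 0.5a_O.
The game is symmetric, so in equilibrium a_O = a_K: the reaction function gives 1.5a_K = 87, hence a_K = 58.

58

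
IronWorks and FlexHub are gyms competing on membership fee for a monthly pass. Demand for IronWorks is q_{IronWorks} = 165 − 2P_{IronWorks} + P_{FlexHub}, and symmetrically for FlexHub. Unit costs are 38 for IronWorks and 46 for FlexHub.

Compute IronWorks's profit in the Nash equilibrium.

3767.12

IronWorks's profit: π = (P_{IronWorks} − 38)(165 − 2P_{IronWorks} + P_{FlexHub}).
∂π/∂P_{IronWorks} = 241 − 4P_{IronWorks} + P_{FlexHub} = 0 ⇒ P_{IronWorks} = 60.25 + 0.25P_{FlexHub}.
Similarly P_{FlexHub} = 64.25 + 0.25P_{IronWorks}.
Solving the two reaction functions simultaneously: (1 − (0.25)(0.25))P_{IronWorks} = 60.25 + 0.25·64.25, so 0.9375P_{IronWorks} = 76.3125 and P_{IronWorks} = 81.4.
Then P_{FlexHub} = 64.25 + 0.25·81.4 = 84.6.
q_{IronWorks} = 165 − 2·81.4 + 84.6 = 86.8.
Profit = (81.4 − 38)·86.8 = 3767.12.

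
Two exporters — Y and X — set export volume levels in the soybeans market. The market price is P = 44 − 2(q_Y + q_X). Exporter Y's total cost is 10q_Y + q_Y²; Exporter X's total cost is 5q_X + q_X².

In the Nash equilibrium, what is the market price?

Exporter Y's profit: π = q_Y(44 − 2(q_Y + q_X)) − 10q_Y − q_Y².
∂π/∂q_Y = 34 − 6q_Y − 2q_X = 0, so q_Y = 17/3 − (1/3)q_X.
By the same steps for X: q_X = 6.5 − (1/3)q_Y.
Solving the two reaction functions simultaneously: (1 − (−1/3)(−1/3))q_Y = 17/3 − (1/3)·6.5, so (8/9)q_Y = 3.5 and q_Y = 3.9375.
Then q_X = 6.5 − (1/3)·3.9375 = 5.1875.
Equilibrium price: P = 44 − 2·9.125 = 25.75.

25.75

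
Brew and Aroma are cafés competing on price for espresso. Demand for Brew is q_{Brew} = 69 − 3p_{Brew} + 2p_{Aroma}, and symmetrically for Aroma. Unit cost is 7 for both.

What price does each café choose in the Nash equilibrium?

Brew's profit: π = (p_{Brew} − 7)(69 − 3p_{Brew} + 2p_{Aroma}).
∂π/∂p_{Brew} = 90 − 6p_{Brew} + 2p_{Aroma} = 0 ⇒ p_{Brew} = 15 + (1/3)p_{Aroma}.
By symmetry p_{Aroma} = p_{Brew}; substituting into the reaction function, (2/3)p_{Brew} = 15 and p_{Brew} = 22.5.

22.5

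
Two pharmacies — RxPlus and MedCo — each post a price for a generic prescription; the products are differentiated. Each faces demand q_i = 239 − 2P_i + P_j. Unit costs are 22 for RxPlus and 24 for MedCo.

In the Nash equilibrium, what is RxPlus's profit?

RxPlus's profit: π = (P_{RxPlus} − 22)(239 − 2P_{RxPlus} + P_{MedCo}).
∂π/∂P_{RxPlus} = 283 − 4P_{RxPlus} + P_{MedCo} = 0 ⇒ P_{RxPlus} = 70.75 + 0.25P_{MedCo}.
Similarly P_{MedCo} = 71.75 + 0.25P_{RxPlus}.
Plugging P_{MedCo} into RxPlus's best response: P_{RxPlus} = 70.75 + 0.25(71.75 + 0.25P_{RxPlus}) ⇒ 0.9375P_{RxPlus} = 88.6875, so P_{RxPlus} = 94.6.
Then P_{MedCo} = 71.75 + 0.25·94.6 = 95.4.
q_{RxPlus} = 239 − 2·94.6 + 95.4 = 145.2.
Profit = (94.6 − 22)·145.2 = 10541.52.

10541.52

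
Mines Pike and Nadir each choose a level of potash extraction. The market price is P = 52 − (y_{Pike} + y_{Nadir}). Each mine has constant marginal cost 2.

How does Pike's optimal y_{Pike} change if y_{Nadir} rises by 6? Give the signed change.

Mine Pike's profit: π = y_{Pike}(52 − (y_{Pike} + y_{Nadir})) − 2y_{Pike}.
∂π/∂y_{Pike} = 50 − 2y_{Pike} − y_{Nadir} = 0, so y_{Pike} = 25 − 0.5y_{Nadir}.
The reaction-function slope is −0.5, so a 6-unit rise in y_{Nadir} moves y_{Pike} by −0.5 × 6 = −3. Pike's best response falls — the actions are strategic substitutes.

-3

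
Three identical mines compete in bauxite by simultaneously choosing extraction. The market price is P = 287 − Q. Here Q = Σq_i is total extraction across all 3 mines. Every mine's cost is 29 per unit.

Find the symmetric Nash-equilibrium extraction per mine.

A representative mine's profit is π_i = q_i(287 − Q) − 29q_i, with Q = q_i + Σ_{j≠i} q_j.
First-order condition: 258 − 2q_i − Σ_{j≠i} q_j = 0.
In a symmetric equilibrium every mine chooses the same q, so Σ_{j≠i} q_j = 2q. The condition becomes 258 − 4q = 0, giving q = 258/4 = 64.5.

64.5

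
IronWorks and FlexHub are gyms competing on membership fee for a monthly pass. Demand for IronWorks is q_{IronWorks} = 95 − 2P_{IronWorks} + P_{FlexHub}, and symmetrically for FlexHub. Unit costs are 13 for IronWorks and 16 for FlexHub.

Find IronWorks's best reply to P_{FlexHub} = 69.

IronWorks's profit: π = (P_{IronWorks} − 13)(95 − 2P_{IronWorks} + P_{FlexHub}).
∂π/∂P_{IronWorks} = 121 − 4P_{IronWorks} + P_{FlexHub} = 0 ⇒ P_{IronWorks} = 30.25 + 0.25P_{FlexHub}.
At P_{FlexHub} = 69: P_{IronWorks} = 30.25 + 0.25·69 = 47.5.

47.5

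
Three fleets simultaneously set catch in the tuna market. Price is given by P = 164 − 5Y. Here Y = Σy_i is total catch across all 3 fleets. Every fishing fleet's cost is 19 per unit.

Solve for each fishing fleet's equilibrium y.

7.25

A representative fishing fleet's profit is π_i = y_i(164 − 5Y) − 19y_i, with Y = y_i + Σ_{j≠i} y_j.
First-order condition: 145 − 10y_i − 5Σ_{j≠i} y_j = 0.
With identical fishing fleets, set every y_j = y: then 145 − 10y − 10y = 0, i.e. y = 145/20 = 7.25.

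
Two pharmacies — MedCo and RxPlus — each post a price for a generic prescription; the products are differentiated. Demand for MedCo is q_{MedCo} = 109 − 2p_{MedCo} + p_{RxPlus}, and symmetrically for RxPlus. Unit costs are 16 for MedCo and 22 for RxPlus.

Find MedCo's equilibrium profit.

2022.48

MedCo's profit: π = (p_{MedCo} − 16)(109 − 2p_{MedCo} + p_{RxPlus}).
∂π/∂p_{MedCo} = 141 − 4p_{MedCo} + p_{RxPlus} = 0 ⇒ p_{MedCo} = 35.25 + 0.25p_{RxPlus}.
Similarly p_{RxPlus} = 38.25 + 0.25p_{MedCo}.
Plugging p_{RxPlus} into MedCo's best response: p_{MedCo} = 35.25 + 0.25(38.25 + 0.25p_{MedCo}) ⇒ 0.9375p_{MedCo} = 44.8125, so p_{MedCo} = 47.8.
Then p_{RxPlus} = 38.25 + 0.25·47.8 = 50.2.
q_{MedCo} = 109 − 2·47.8 + 50.2 = 63.6.
Profit = (47.8 − 16)·63.6 = 2022.48.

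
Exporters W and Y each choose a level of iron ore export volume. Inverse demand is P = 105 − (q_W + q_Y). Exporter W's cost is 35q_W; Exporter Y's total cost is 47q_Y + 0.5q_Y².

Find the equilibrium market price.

65.4

Exporter W's profit: π = q_W(105 − (q_W + q_Y)) − 35q_W.
∂π/∂q_W = 70 − 2q_W − q_Y = 0, so q_W = 35 − 0.5q_Y.
For Y: ∂π/∂q_Y = 58 − 3q_Y − q_W = 0 ⇒ q_Y = 58/3 − (1/3)q_W.
Solving the two reaction functions simultaneously: (1 − (−0.5)(−1/3))q_W = 35 − 0.5·(58/3), so (5/6)q_W = 76/3 and q_W = 30.4.
Then q_Y = 58/3 − (1/3)·30.4 = 9.2.
Equilibrium price: P = 105 − 39.6 = 65.4.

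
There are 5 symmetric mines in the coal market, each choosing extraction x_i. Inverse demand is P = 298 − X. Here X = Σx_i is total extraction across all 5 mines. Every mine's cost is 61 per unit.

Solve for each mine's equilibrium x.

A representative mine's profit is π_i = x_i(298 − X) − 61x_i, with X = x_i + Σ_{j≠i} x_j.
First-order condition: 237 − 2x_i − Σ_{j≠i} x_j = 0.
Imposing symmetry (x_j = x for all j) turns Σ_{j≠i} x_j into 4x, so 237 = 6x and x = 39.5.

39.5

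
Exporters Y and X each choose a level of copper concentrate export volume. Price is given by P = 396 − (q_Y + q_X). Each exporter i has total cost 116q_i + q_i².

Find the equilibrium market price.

Exporter Y's profit: π = q_Y(396 − (q_Y + q_X)) − 116q_Y − q_Y².
∂π/∂q_Y = 280 − 4q_Y − q_X = 0, so q_Y = 70 − 0.25q_X.
The game is symmetric, so in equilibrium q_X = q_Y: the reaction function gives 1.25q_Y = 70, hence q_Y = 56.
Equilibrium price: P = 396 − 112 = 284.

284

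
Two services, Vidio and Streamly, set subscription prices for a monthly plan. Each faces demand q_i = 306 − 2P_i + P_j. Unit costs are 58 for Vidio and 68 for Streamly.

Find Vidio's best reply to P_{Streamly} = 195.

Vidio's profit: π = (P_{Vidio} − 58)(306 − 2P_{Vidio} + P_{Streamly}).
∂π/∂P_{Vidio} = 422 − 4P_{Vidio} + P_{Streamly} = 0 ⇒ P_{Vidio} = 105.5 + 0.25P_{Streamly}.
At P_{Streamly} = 195: P_{Vidio} = 105.5 + 0.25·195 = 154.25.

154.25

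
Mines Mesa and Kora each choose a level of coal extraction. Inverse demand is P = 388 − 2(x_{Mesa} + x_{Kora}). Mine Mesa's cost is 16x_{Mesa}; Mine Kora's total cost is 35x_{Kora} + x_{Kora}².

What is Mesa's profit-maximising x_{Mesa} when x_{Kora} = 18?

Mine Mesa's profit: π = x_{Mesa}(388 − 2(x_{Mesa} + x_{Kora})) − 16x_{Mesa}.
∂π/∂x_{Mesa} = 372 − 4x_{Mesa} − 2x_{Kora} = 0, so x_{Mesa} = 93 − 0.5x_{Kora}.
At x_{Kora} = 18: x_{Mesa} = 93 − 0.5·18 = 84.

84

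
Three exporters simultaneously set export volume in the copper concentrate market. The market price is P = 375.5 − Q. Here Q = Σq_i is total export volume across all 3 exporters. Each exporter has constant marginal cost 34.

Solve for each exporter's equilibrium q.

85.375

A representative exporter's profit is π_i = q_i(375.5 − Q) − 34q_i, with Q = q_i + Σ_{j≠i} q_j.
First-order condition: 341.5 − 2q_i − Σ_{j≠i} q_j = 0.
Imposing symmetry (q_j = q for all j) turns Σ_{j≠i} q_j into 2q, so 341.5 = 4q and q = 85.375.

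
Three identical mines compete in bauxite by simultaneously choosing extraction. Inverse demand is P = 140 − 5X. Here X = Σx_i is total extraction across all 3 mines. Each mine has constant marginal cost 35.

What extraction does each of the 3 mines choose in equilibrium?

5.25

A representative mine's profit is π_i = x_i(140 − 5X) − 35x_i, with X = x_i + Σ_{j≠i} x_j.
First-order condition: 105 − 10x_i − 5Σ_{j≠i} x_j = 0.
With identical mines, set every x_j = x: then 105 − 10x − 10x = 0, i.e. x = 105/20 = 5.25.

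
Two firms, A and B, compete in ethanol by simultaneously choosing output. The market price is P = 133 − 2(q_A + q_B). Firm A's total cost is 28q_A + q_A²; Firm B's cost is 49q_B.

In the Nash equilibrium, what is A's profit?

476.28

Firm A's profit: π = q_A(133 − 2(q_A + q_B)) − 28q_A − q_A².
∂π/∂q_A = 105 − 6q_A − 2q_B = 0, so q_A = 17.5 − (1/3)q_B.
For B: ∂π/∂q_B = 84 − 4q_B − 2q_A = 0 ⇒ q_B = 21 − 0.5q_A.
Plugging q_B into A's best response: q_A = 17.5 − (1/3)(21 − 0.5q_A) ⇒ (5/6)q_A = 10.5, so q_A = 12.6.
Then q_B = 21 − 0.5·12.6 = 14.7.
Price P = 133 − 2·27.3 = 78.4.
A's profit: (78.4 − 28)·12.6 − (12.6)² = 476.28.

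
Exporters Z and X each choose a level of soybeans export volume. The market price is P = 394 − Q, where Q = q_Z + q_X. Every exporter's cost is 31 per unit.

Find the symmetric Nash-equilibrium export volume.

121

Exporter Z's profit: π = q_Z(394 − (q_Z + q_X)) − 31q_Z.
∂π/∂q_Z = 363 − 2q_Z − q_X = 0, so q_Z = 181.5 − 0.5q_X.
The game is symmetric, so in equilibrium q_X = q_Z: the reaction function gives 1.5q_Z = 181.5, hence q_Z = 121.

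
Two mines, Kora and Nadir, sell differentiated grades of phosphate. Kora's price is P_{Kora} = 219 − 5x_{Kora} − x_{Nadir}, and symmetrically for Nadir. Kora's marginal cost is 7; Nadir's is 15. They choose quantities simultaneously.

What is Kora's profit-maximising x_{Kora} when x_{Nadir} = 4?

20.8

Mine Kora's profit: π = x_{Kora}(219 − 5x_{Kora} − x_{Nadir}) − 7x_{Kora}.
∂π/∂x_{Kora} = 212 − 10x_{Kora} − x_{Nadir} = 0 ⇒ x_{Kora} = 21.2 − 0.1x_{Nadir}.
At x_{Nadir} = 4: x_{Kora} = 21.2 − 0.1·4 = 20.8.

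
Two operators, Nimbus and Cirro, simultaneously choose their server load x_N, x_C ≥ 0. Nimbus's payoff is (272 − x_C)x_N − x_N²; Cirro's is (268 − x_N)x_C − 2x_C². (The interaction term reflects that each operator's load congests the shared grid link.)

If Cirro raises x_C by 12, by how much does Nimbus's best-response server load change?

Expanding Nimbus's payoff: 272x_N − x_Cx_N − x_N².
∂π/∂x_N = 272 − x_C − 2x_N = 0, so x_N = 136 − 0.5x_C.
The reaction-function slope is −0.5, so a 12-unit rise in x_C moves x_N by −0.5 × 12 = −6. Nimbus's best response falls — the actions are strategic substitutes.

-6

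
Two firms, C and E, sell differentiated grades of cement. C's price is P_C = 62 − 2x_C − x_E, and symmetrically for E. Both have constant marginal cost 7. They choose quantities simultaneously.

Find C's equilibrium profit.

242

Firm C's profit: π = x_C(62 − 2x_C − x_E) − 7x_C.
∂π/∂x_C = 55 − 4x_C − x_E = 0 ⇒ x_C = 13.75 − 0.25x_E.
The game is symmetric, so in equilibrium x_E = x_C: the reaction function gives 1.25x_C = 13.75, hence x_C = 11.
P_C = 62 − 2·11 − 11 = 29.
Profit = (29 − 7)·11 = 242.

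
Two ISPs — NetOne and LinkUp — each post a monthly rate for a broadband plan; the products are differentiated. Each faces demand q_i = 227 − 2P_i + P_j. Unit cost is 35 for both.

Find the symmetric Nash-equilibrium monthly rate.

NetOne's profit: π = (P_{NetOne} − 35)(227 − 2P_{NetOne} + P_{LinkUp}).
∂π/∂P_{NetOne} = 297 − 4P_{NetOne} + P_{LinkUp} = 0 ⇒ P_{NetOne} = 74.25 + 0.25P_{LinkUp}.
By symmetry P_{LinkUp} = P_{NetOne}; substituting into the reaction function, 0.75P_{NetOne} = 74.25 and P_{NetOne} = 99.

99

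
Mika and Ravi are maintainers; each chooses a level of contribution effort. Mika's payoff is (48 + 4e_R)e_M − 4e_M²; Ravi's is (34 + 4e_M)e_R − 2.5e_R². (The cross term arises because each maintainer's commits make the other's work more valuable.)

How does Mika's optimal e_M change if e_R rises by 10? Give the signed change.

Expanding Mika's payoff: 48e_M + 4e_Re_M − 4e_M².
∂π/∂e_M = 48 + 4e_R − 8e_M = 0, so e_M = 6 + 0.5e_R.
The reaction-function slope is 0.5, so a 10-unit rise in e_R moves e_M by 0.5 × 10 = 5. Mika's best response rises — the actions are strategic complements.

5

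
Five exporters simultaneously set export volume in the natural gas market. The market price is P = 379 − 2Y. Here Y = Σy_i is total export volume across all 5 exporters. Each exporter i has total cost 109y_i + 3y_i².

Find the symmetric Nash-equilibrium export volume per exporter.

15

A representative exporter's profit is π_i = y_i(379 − 2Y) − 109y_i − 3y_i², with Y = y_i + Σ_{j≠i} y_j.
First-order condition: 270 − 10y_i − 2Σ_{j≠i} y_j = 0.
In a symmetric equilibrium every exporter chooses the same y, so Σ_{j≠i} y_j = 4y. The condition becomes 270 − 18y = 0, giving y = 270/18 = 15.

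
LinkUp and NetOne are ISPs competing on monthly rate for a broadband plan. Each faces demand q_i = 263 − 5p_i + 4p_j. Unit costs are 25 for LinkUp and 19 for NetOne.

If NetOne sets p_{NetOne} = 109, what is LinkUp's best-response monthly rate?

82.4

LinkUp's profit: π = (p_{LinkUp} − 25)(263 − 5p_{LinkUp} + 4p_{NetOne}).
∂π/∂p_{LinkUp} = 388 − 10p_{LinkUp} + 4p_{NetOne} = 0 ⇒ p_{LinkUp} = 38.8 + 0.4p_{NetOne}.
At p_{NetOne} = 109: p_{LinkUp} = 38.8 + 0.4·109 = 82.4.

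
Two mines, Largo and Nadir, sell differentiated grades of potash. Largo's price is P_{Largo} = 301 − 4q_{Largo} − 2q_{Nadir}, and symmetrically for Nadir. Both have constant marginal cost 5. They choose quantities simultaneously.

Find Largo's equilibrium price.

123.4

Mine Largo's profit: π = q_{Largo}(301 − 4q_{Largo} − 2q_{Nadir}) − 5q_{Largo}.
∂π/∂q_{Largo} = 296 − 8q_{Largo} − 2q_{Nadir} = 0 ⇒ q_{Largo} = 37 − 0.25q_{Nadir}.
By symmetry q_{Nadir} = q_{Largo}; substituting into the reaction function, 1.25q_{Largo} = 37 and q_{Largo} = 29.6.
P_{Largo} = 301 − 4·29.6 − 2·29.6 = 123.4.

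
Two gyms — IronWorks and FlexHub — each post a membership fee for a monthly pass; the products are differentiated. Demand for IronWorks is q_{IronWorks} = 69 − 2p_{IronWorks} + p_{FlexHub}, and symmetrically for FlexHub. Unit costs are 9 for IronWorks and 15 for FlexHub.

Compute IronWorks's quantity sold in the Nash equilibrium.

IronWorks's profit: π = (p_{IronWorks} − 9)(69 − 2p_{IronWorks} + p_{FlexHub}).
∂π/∂p_{IronWorks} = 87 − 4p_{IronWorks} + p_{FlexHub} = 0 ⇒ p_{IronWorks} = 21.75 + 0.25p_{FlexHub}.
Similarly p_{FlexHub} = 24.75 + 0.25p_{IronWorks}.
Plugging p_{FlexHub} into IronWorks's best response: p_{IronWorks} = 21.75 + 0.25(24.75 + 0.25p_{IronWorks}) ⇒ 0.9375p_{IronWorks} = 27.9375, so p_{IronWorks} = 29.8.
Then p_{FlexHub} = 24.75 + 0.25·29.8 = 32.2.
q_{IronWorks} = 69 − 2·29.8 + 32.2 = 41.6.

41.6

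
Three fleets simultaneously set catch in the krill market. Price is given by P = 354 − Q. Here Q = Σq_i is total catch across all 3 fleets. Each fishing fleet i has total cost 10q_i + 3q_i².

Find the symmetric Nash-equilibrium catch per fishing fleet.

34.4

A representative fishing fleet's profit is π_i = q_i(354 − Q) − 10q_i − 3q_i², with Q = q_i + Σ_{j≠i} q_j.
First-order condition: 344 − 8q_i − Σ_{j≠i} q_j = 0.
Imposing symmetry (q_j = q for all j) turns Σ_{j≠i} q_j into 2q, so 344 = 10q and q = 34.4.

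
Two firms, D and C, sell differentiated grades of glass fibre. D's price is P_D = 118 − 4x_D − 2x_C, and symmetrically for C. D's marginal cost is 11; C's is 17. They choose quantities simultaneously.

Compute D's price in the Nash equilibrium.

Firm D's profit: π = x_D(118 − 4x_D − 2x_C) − 11x_D.
∂π/∂x_D = 107 − 8x_D − 2x_C = 0 ⇒ x_D = 13.375 − 0.25x_C.
Similarly x_C = 12.625 − 0.25x_D.
Solving the two reaction functions simultaneously: (1 − (−0.25)(−0.25))x_D = 13.375 − 0.25·12.625, so 0.9375x_D = 327/32 and x_D = 10.9.
Then x_C = 12.625 − 0.25·10.9 = 9.9.
P_D = 118 − 4·10.9 − 2·9.9 = 54.6.

54.6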